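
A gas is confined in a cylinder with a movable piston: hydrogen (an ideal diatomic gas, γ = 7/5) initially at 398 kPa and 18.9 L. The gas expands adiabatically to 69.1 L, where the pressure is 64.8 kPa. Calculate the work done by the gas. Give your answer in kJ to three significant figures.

Adiabatic: W = (P₁V₁ − P₂V₂)/(γ − 1) with γ = 7/5.
P₁V₁ = 7522 J, P₂V₂ = 4478 J.
W = (7522 − 4478) / 0.4 = 7611 J.

W ≈ 7.61 kJ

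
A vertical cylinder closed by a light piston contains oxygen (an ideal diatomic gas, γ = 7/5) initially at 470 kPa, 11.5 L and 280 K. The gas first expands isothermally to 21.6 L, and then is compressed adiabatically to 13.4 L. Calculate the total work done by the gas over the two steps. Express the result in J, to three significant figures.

W_total ≈ 564 J

Step 1 (isothermal): W = P₁V₁ ln(V₂/V₁) = (5405) ln(21.6/11.5) = 3407 J.
After step 1: P = 250.2 kPa, V = 21.6 L, T = 280 K.
Step 2 (adiabatic): W = (P₁V₁ − P₂V₂)/(γ−1) = (5405 − 6542)/0.4 = -2843 J.
W_total = 3407 − 2843 = 563.6 J.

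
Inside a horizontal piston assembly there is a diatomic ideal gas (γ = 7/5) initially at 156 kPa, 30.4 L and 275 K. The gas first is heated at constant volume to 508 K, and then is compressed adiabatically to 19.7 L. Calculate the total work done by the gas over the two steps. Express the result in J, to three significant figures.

W_total ≈ -4150 J

Step 1 (isochoric): W = 0 (constant volume).
After step 1: P = 288.2 kPa (V unchanged).
Step 2 (adiabatic): W = (P₁V₁ − P₂V₂)/(γ−1) = (8761 − 10421)/0.4 = -4150 J.
W_total = 0 − 4150 = -4150 J.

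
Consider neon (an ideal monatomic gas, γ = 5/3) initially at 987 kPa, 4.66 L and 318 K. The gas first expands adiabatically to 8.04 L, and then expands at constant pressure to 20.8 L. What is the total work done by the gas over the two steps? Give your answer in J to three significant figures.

Step 1 (adiabatic): W = (P₁V₁ − P₂V₂)/(γ−1) = (4599 − 3197)/0.667 = 2103 J.
After step 1: P = 397.7 kPa, V = 8.04 L, T = 221.1 K.
Step 2 (isobaric): W = PΔV = (397.7 kPa)(20.8 − 8.04 L) = 5074 J.
W_total = 2103 + 5074 = 7178 J.

W_total ≈ 7180 J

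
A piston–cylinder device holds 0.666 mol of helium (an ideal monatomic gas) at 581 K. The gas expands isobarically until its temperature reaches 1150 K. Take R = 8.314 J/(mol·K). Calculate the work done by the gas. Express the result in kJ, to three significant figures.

W ≈ 3.15 kJ

Isobaric: W = P ΔV = nR ΔT.
W = (0.666)(8.314)(1150 − 581) = 3151 J.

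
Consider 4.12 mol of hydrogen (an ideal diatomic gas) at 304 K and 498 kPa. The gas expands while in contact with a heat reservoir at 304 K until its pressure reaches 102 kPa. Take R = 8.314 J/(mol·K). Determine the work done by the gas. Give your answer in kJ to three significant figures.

W ≈ 16.5 kJ

Isothermal process: W = nRT ln(V₂/V₁) = nRT ln(P₁/P₂).
W = (4.12)(8.314)(304) × ln(498/102)
  = 10413 × ln(4.882) = 10413 × 1.586
W_by_gas = 16511 J.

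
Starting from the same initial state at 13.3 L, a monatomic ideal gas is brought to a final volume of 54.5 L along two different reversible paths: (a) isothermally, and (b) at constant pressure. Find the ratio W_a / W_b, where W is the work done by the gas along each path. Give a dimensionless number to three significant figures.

W_a / W_b ≈ 0.455

Path (a) isothermal: W = P₁V₁ ln(V₂/V₁) → W_a/(P₁V₁) = 1.41.
Path (b) isobaric: W = P₁(V₂ − V₁) → W_b/(P₁V₁) = 3.098.
W_a / W_b = 1.41 / 3.098 = 0.4553.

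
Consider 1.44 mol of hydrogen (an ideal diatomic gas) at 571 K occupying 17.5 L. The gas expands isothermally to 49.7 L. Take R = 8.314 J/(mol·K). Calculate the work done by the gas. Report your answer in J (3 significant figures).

W ≈ 7140 J

Isothermal: W = nRT ln(V₂/V₁).
W = (1.44)(8.314)(571) × ln(49.7/17.5)
  = 6836 × 1.044
W_by_gas = 7136 J.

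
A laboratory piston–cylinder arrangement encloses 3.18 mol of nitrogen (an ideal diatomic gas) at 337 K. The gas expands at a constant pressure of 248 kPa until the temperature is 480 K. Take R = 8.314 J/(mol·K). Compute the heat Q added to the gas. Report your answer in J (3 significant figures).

Q ≈ 13200 J

Isobaric: W = nRΔT = (3.18)(8.314)(143) = 3781 J.
ΔU = nCᵥΔT with Cᵥ = 5R/2: ΔU = (3.18)(20.79)(143) = 9452 J.
Q = ΔU + W = 9452 + 3781 = 13232 J.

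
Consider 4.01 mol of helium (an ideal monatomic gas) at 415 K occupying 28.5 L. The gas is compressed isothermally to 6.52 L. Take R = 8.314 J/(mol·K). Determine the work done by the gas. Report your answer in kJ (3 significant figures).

Isothermal: W = nRT ln(V₂/V₁).
W = (4.01)(8.314)(415) × ln(6.52/28.5)
  = 13836 × -1.475
W_by_gas = -20408 J.

W ≈ -20.4 kJ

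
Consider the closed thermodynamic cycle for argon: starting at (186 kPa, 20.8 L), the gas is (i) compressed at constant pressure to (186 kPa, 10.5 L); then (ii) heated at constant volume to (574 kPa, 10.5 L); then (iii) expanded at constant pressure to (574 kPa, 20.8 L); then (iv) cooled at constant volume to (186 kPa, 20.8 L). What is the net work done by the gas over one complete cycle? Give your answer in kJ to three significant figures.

Constant-volume legs do no work.
W(i) = (186)(10.5 − 20.8) = -1916 J; W(iii) = (574)(20.8 − 10.5) = 5912 J.
W_net = -1916 + 5912 = 3996 J (the clockwise enclosed area).

W_net ≈ 4.00 kJ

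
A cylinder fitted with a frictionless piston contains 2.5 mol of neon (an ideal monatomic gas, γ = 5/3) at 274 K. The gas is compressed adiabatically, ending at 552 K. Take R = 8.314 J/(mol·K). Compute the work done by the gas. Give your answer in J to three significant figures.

W ≈ -8670 J

Adiabatic ⇒ Q = 0, so W_by = −ΔU = nCᵥ(T₁ − T₂).
Cᵥ = 3R/2 = 12.47 J/(mol·K).
W = (2.5)(12.47)(274 − 552) = -8667 J.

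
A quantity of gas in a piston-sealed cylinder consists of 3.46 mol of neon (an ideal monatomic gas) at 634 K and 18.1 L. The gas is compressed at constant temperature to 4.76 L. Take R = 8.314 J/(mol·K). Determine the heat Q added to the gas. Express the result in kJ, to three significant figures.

Q ≈ -24.4 kJ

Isothermal ⇒ ΔU = 0, so Q = W = nRT ln(V₂/V₁).
Q = (3.46)(8.314)(634) ln(4.76/18.1) = 18238 × -1.336 = -24360 J.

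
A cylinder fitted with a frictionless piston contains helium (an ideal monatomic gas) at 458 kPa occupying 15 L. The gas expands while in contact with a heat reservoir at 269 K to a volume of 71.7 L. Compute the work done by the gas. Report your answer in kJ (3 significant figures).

Isothermal: W = nRT ln(V₂/V₁) = P₁V₁ ln(V₂/V₁).
P₁V₁ = (458 kPa)(15 L) = 6870 J.
W = 6870 × ln(71.7/15) = 6870 × 1.564
W_by_gas = 10748 J.

W ≈ 10.7 kJ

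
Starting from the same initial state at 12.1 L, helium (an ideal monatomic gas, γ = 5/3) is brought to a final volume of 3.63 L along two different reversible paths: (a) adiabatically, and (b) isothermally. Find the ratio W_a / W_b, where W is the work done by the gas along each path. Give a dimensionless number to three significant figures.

W_a / W_b ≈ 1.53

Path (a) adiabatic: W = P₁V₁(1 − (V₁/V₂)^(γ−1))/(γ−1) → W_a/(P₁V₁) = -1.847.
Path (b) isothermal: W = P₁V₁ ln(V₂/V₁) → W_b/(P₁V₁) = -1.204.
W_a / W_b = -1.847 / -1.204 = 1.534.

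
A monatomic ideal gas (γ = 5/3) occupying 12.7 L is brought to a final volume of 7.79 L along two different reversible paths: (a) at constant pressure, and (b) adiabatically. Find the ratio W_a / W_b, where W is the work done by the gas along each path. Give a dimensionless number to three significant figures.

W_a / W_b ≈ 0.669

Path (a) isobaric: W = P₁(V₂ − V₁) → W_a/(P₁V₁) = -0.3866.
Path (b) adiabatic: W = P₁V₁(1 − (V₁/V₂)^(γ−1))/(γ−1) → W_b/(P₁V₁) = -0.5778.
W_a / W_b = -0.3866 / -0.5778 = 0.6691.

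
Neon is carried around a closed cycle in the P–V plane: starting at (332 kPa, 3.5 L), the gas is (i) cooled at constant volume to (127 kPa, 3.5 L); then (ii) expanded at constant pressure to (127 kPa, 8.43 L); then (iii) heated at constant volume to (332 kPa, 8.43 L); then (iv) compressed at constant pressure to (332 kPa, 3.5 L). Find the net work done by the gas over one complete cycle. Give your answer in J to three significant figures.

Constant-volume legs do no work.
W(ii) = (127)(8.43 − 3.5) = 626.1 J; W(iv) = (332)(3.5 − 8.43) = -1637 J.
W_net = 626.1 − 1637 = -1011 J (the counter-clockwise enclosed area).

W_net ≈ -1010 J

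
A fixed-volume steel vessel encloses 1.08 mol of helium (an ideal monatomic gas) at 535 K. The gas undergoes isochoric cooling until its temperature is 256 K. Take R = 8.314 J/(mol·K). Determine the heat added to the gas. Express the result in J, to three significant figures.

Constant volume ⇒ W = 0, so Q = ΔU = nCᵥΔT with Cᵥ = 3R/2 = 12.47 J/(mol·K).
ΔU = (1.08)(12.47)(256 − 535) = -3758 J.

Q ≈ -3760 J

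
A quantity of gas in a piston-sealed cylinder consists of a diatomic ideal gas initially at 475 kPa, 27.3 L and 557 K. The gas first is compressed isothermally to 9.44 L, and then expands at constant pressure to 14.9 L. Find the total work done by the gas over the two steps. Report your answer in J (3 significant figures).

W_total ≈ -6270 J

Step 1 (isothermal): W = P₁V₁ ln(V₂/V₁) = (12968) ln(9.44/27.3) = -13771 J.
After step 1: P = 1374 kPa, V = 9.44 L, T = 557 K.
Step 2 (isobaric): W = PΔV = (1374 kPa)(14.9 − 9.44 L) = 7500 J.
W_total = -13771 + 7500 = -6270 J.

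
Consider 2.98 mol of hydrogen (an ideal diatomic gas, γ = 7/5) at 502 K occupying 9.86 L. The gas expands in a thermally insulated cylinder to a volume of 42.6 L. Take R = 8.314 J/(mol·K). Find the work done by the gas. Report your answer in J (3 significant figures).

Adiabatic: TV^(γ−1) = const with γ = 7/5.
T₂ = T₁ (V₁/V₂)^(γ−1) = 502 × (9.86/42.6)^0.4 = 502 × 0.5569 = 279.6 K.
W_by = nCᵥ(T₁ − T₂) = (2.98)(20.79)(502 − 279.6) = 13777 J.

W ≈ 13800 J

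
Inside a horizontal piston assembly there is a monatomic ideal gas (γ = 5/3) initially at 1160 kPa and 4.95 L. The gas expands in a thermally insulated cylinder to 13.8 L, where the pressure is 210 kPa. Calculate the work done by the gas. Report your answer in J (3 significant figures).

W ≈ 4270 J

Adiabatic: W = (P₁V₁ − P₂V₂)/(γ − 1) with γ = 5/3.
P₁V₁ = 5742 J, P₂V₂ = 2898 J.
W = (5742 − 2898) / 0.6667 = 4266 J.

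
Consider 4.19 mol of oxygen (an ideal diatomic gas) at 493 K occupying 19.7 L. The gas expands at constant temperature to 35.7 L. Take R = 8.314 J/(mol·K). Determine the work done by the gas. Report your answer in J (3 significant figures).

Isothermal: W = nRT ln(V₂/V₁).
W = (4.19)(8.314)(493) × ln(35.7/19.7)
  = 17174 × 0.5945
W_by_gas = 10210 J.

W ≈ 10200 J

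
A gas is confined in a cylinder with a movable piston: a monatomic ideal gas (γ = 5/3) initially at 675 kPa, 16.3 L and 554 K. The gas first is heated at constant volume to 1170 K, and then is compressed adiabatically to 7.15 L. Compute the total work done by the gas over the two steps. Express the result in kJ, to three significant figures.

W_total ≈ -25.5 kJ

Step 1 (isochoric): W = 0 (constant volume).
After step 1: P = 1426 kPa (V unchanged).
Step 2 (adiabatic): W = (P₁V₁ − P₂V₂)/(γ−1) = (23236 − 40249)/0.667 = -25519 J.
W_total = 0 − 25519 = -25519 J.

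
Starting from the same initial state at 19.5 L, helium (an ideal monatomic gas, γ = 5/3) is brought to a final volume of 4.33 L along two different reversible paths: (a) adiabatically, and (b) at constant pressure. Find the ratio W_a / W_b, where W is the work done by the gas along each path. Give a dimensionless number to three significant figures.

W_a / W_b ≈ 3.33

Path (a) adiabatic: W = P₁V₁(1 − (V₁/V₂)^(γ−1))/(γ−1) → W_a/(P₁V₁) = -2.591.
Path (b) isobaric: W = P₁(V₂ − V₁) → W_b/(P₁V₁) = -0.7779.
W_a / W_b = -2.591 / -0.7779 = 3.33.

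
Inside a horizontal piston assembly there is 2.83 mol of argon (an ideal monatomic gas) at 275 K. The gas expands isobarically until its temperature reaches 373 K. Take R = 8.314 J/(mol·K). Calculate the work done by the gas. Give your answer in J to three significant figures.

Isobaric: W = P ΔV = nR ΔT.
W = (2.83)(8.314)(373 − 275) = 2306 J.

W ≈ 2310 J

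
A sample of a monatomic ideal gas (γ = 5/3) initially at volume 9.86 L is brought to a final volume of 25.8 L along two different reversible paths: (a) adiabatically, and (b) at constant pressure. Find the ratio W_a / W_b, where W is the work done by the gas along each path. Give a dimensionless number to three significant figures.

W_a / W_b ≈ 0.439

Path (a) adiabatic: W = P₁V₁(1 − (V₁/V₂)^(γ−1))/(γ−1) → W_a/(P₁V₁) = 0.7101.
Path (b) isobaric: W = P₁(V₂ − V₁) → W_b/(P₁V₁) = 1.617.
W_a / W_b = 0.7101 / 1.617 = 0.4392.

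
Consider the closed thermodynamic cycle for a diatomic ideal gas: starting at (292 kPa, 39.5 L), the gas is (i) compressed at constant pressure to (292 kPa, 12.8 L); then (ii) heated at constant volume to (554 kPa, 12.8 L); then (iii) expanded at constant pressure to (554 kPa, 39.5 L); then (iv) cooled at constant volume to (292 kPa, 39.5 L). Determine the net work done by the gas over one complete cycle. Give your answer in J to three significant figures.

Constant-volume legs do no work.
W(i) = (292)(12.8 − 39.5) = -7796 J; W(iii) = (554)(39.5 − 12.8) = 14792 J.
W_net = -7796 + 14792 = 6995 J (the clockwise enclosed area).

W_net ≈ 7000 J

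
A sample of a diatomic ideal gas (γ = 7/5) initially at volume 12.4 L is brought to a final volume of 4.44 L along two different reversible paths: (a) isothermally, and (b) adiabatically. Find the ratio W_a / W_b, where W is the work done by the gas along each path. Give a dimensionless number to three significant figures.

Path (a) isothermal: W = P₁V₁ ln(V₂/V₁) → W_a/(P₁V₁) = -1.027.
Path (b) adiabatic: W = P₁V₁(1 − (V₁/V₂)^(γ−1))/(γ−1) → W_b/(P₁V₁) = -1.27.
W_a / W_b = -1.027 / -1.27 = 0.8086.

W_a / W_b ≈ 0.809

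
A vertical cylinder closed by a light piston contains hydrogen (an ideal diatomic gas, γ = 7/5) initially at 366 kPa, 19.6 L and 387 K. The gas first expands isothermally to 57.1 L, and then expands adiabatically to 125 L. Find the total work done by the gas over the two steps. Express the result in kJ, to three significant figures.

W_total ≈ 12.5 kJ

Step 1 (isothermal): W = P₁V₁ ln(V₂/V₁) = (7174) ln(57.1/19.6) = 7671 J.
After step 1: P = 125.6 kPa, V = 57.1 L, T = 387 K.
Step 2 (adiabatic): W = (P₁V₁ − P₂V₂)/(γ−1) = (7174 − 5244)/0.4 = 4825 J.
W_total = 7671 + 4825 = 12496 J.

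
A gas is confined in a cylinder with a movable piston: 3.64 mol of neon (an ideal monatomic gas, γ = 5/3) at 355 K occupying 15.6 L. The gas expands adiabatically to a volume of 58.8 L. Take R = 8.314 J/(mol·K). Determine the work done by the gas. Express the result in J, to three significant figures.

Adiabatic: TV^(γ−1) = const with γ = 5/3.
T₂ = T₁ (V₁/V₂)^(γ−1) = 355 × (15.6/58.8)^0.667 = 355 × 0.4129 = 146.6 K.
W_by = nCᵥ(T₁ − T₂) = (3.64)(12.47)(355 − 146.6) = 9461 J.

W ≈ 9460 J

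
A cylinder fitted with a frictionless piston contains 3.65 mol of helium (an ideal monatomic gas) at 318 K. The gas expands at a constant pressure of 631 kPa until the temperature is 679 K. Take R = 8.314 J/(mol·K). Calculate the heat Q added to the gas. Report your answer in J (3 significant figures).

Isobaric: W = nRΔT = (3.65)(8.314)(361) = 10955 J.
ΔU = nCᵥΔT with Cᵥ = 3R/2: ΔU = (3.65)(12.47)(361) = 16432 J.
Q = ΔU + W = 16432 + 10955 = 27387 J.

Q ≈ 27400 J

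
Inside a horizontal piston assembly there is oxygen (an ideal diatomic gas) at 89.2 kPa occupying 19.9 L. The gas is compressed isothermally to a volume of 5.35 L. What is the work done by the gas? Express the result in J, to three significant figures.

Isothermal: W = nRT ln(V₂/V₁) = P₁V₁ ln(V₂/V₁).
P₁V₁ = (89.2 kPa)(19.9 L) = 1775 J.
W = 1775 × ln(5.35/19.9) = 1775 × -1.314
W_by_gas = -2332 J.

W ≈ -2330 J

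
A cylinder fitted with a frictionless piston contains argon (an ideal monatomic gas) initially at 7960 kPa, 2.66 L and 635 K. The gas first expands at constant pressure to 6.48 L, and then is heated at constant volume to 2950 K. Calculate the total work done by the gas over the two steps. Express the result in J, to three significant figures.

Step 1 (isobaric): W = PΔV = (7960 kPa)(6.48 − 2.66 L) = 30407 J.
Step 2 (isochoric): W = 0 (constant volume).
W_total = 30407 + 0 = 30407 J.

W_total ≈ 30400 J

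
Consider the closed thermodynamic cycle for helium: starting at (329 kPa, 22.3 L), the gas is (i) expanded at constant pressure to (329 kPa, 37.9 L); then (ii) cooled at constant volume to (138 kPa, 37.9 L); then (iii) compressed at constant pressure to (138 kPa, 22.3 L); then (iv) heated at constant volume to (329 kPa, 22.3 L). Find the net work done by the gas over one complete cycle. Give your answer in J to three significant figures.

Constant-volume legs do no work.
W(i) = (329)(37.9 − 22.3) = 5132 J; W(iii) = (138)(22.3 − 37.9) = -2153 J.
W_net = 5132 − 2153 = 2980 J (the clockwise enclosed area).

W_net ≈ 2980 J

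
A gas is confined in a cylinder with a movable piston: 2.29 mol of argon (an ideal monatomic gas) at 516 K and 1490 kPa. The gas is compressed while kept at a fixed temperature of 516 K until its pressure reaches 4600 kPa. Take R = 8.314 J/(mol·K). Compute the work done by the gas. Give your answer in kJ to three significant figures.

Isothermal process: W = nRT ln(V₂/V₁) = nRT ln(P₁/P₂).
W = (2.29)(8.314)(516) × ln(1490/4600)
  = 9824 × ln(0.3239) = 9824 × -1.127
W_by_gas = -11075 J.

W ≈ -11.1 kJ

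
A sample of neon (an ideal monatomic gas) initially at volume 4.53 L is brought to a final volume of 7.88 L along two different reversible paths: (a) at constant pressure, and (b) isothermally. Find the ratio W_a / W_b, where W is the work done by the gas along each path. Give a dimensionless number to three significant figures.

Path (a) isobaric: W = P₁(V₂ − V₁) → W_a/(P₁V₁) = 0.7395.
Path (b) isothermal: W = P₁V₁ ln(V₂/V₁) → W_b/(P₁V₁) = 0.5536.
W_a / W_b = 0.7395 / 0.5536 = 1.336.

W_a / W_b ≈ 1.34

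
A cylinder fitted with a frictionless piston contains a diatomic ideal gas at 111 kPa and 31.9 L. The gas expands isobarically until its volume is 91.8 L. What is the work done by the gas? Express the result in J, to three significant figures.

Isobaric: W = P ΔV.
W = (111 kPa)(91.8 − 31.9 L) = (111)(59.9) = 6649 J.

W ≈ 6650 J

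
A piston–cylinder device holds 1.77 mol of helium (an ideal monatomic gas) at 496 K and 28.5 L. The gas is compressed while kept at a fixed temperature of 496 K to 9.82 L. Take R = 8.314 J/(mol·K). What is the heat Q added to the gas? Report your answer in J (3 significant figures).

Isothermal ⇒ ΔU = 0, so Q = W = nRT ln(V₂/V₁).
Q = (1.77)(8.314)(496) ln(9.82/28.5) = 7299 × -1.065 = -7777 J.

Q ≈ -7780 J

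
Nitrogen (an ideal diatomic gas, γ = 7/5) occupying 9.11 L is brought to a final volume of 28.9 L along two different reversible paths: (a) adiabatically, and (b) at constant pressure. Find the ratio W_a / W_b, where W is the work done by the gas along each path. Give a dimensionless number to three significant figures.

W_a / W_b ≈ 0.426

Path (a) adiabatic: W = P₁V₁(1 − (V₁/V₂)^(γ−1))/(γ−1) → W_a/(P₁V₁) = 0.9246.
Path (b) isobaric: W = P₁(V₂ − V₁) → W_b/(P₁V₁) = 2.172.
W_a / W_b = 0.9246 / 2.172 = 0.4256.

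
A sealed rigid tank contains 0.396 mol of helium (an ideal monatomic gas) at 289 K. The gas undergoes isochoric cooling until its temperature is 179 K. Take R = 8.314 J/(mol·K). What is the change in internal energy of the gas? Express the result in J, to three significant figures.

Constant volume ⇒ W = 0, so Q = ΔU = nCᵥΔT with Cᵥ = 3R/2 = 12.47 J/(mol·K).
ΔU = (0.396)(12.47)(179 − 289) = -543.2 J.

ΔU ≈ -543 J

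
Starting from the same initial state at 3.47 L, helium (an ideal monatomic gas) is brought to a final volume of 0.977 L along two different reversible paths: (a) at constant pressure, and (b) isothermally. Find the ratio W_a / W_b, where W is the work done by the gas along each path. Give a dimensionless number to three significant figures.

W_a / W_b ≈ 0.567

Path (a) isobaric: W = P₁(V₂ − V₁) → W_a/(P₁V₁) = -0.7184.
Path (b) isothermal: W = P₁V₁ ln(V₂/V₁) → W_b/(P₁V₁) = -1.267.
W_a / W_b = -0.7184 / -1.267 = 0.5669.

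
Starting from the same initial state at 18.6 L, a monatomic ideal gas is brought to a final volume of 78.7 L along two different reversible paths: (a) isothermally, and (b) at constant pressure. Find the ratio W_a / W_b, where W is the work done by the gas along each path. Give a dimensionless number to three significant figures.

Path (a) isothermal: W = P₁V₁ ln(V₂/V₁) → W_a/(P₁V₁) = 1.442.
Path (b) isobaric: W = P₁(V₂ − V₁) → W_b/(P₁V₁) = 3.231.
W_a / W_b = 1.442 / 3.231 = 0.4464.

W_a / W_b ≈ 0.446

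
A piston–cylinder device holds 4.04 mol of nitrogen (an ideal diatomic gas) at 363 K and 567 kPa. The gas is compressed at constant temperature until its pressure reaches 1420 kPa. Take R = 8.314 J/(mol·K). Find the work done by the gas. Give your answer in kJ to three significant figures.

W ≈ -11.2 kJ

Isothermal process: W = nRT ln(V₂/V₁) = nRT ln(P₁/P₂).
W = (4.04)(8.314)(363) × ln(567/1420)
  = 12193 × ln(0.3993) = 12193 × -0.9181
W_by_gas = -11193 J.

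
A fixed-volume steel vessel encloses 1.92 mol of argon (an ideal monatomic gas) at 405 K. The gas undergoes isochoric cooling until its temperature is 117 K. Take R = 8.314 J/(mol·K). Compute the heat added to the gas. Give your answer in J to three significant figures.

Q ≈ -6900 J

Constant volume ⇒ W = 0, so Q = ΔU = nCᵥΔT with Cᵥ = 3R/2 = 12.47 J/(mol·K).
ΔU = (1.92)(12.47)(117 − 405) = -6896 J.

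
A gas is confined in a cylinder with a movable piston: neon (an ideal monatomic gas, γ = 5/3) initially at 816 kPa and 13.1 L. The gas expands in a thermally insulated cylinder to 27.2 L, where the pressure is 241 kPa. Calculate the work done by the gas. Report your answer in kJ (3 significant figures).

W ≈ 6.20 kJ

Adiabatic: W = (P₁V₁ − P₂V₂)/(γ − 1) with γ = 5/3.
P₁V₁ = 10690 J, P₂V₂ = 6555 J.
W = (10690 − 6555) / 0.6667 = 6202 J.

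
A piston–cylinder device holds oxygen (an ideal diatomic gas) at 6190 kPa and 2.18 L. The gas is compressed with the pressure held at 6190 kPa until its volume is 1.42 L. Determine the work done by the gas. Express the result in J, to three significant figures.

W ≈ -4700 J

Isobaric: W = P ΔV.
W = (6190 kPa)(1.42 − 2.18 L) = (6190)(-0.76) = -4704 J.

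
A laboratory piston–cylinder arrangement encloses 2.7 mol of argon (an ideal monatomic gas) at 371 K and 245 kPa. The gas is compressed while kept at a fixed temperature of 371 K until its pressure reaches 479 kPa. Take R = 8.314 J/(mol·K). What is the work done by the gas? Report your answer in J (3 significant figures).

W ≈ -5580 J

Isothermal process: W = nRT ln(V₂/V₁) = nRT ln(P₁/P₂).
W = (2.7)(8.314)(371) × ln(245/479)
  = 8328 × ln(0.5115) = 8328 × -0.6704
W_by_gas = -5584 J.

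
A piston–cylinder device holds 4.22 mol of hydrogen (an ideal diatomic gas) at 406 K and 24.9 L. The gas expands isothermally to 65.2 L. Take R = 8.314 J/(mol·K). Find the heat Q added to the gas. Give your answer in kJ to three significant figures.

Isothermal ⇒ ΔU = 0, so Q = W = nRT ln(V₂/V₁).
Q = (4.22)(8.314)(406) ln(65.2/24.9) = 14245 × 0.9626 = 13712 J.

Q ≈ 13.7 kJ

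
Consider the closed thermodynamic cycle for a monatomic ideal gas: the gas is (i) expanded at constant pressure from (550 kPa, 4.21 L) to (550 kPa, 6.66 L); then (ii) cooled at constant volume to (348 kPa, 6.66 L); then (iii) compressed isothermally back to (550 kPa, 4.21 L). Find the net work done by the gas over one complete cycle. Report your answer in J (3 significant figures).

W_net ≈ 284 J

Leg (i): W = PΔV = (550)(6.66 − 4.21) = 1348 J.
Leg (ii): W = 0.
Leg (iii): W = PᵢVᵢ ln(V_f/Vᵢ) = (2318) ln(4.21/6.66) = -1063 J.
W_net = 1348 − 1063 = 284.5 J.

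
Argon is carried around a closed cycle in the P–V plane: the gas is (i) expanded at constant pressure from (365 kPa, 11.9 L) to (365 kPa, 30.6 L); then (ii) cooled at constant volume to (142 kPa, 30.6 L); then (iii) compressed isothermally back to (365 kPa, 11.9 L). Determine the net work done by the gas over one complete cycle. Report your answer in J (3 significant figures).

W_net ≈ 2720 J

Leg (i): W = PΔV = (365)(30.6 − 11.9) = 6826 J.
Leg (ii): W = 0.
Leg (iii): W = PᵢVᵢ ln(V_f/Vᵢ) = (4345) ln(11.9/30.6) = -4104 J.
W_net = 6826 − 4104 = 2722 J.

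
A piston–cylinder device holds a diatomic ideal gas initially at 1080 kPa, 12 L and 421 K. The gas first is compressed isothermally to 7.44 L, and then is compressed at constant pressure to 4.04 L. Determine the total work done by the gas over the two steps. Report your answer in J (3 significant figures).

Step 1 (isothermal): W = P₁V₁ ln(V₂/V₁) = (12960) ln(7.44/12) = -6195 J.
After step 1: P = 1742 kPa, V = 7.44 L, T = 421 K.
Step 2 (isobaric): W = PΔV = (1742 kPa)(4.04 − 7.44 L) = -5923 J.
W_total = -6195 − 5923 = -12118 J.

W_total ≈ -12100 J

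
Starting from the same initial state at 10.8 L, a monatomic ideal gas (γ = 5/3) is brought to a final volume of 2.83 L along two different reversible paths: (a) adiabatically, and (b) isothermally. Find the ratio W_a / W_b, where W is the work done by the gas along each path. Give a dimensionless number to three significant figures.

Path (a) adiabatic: W = P₁V₁(1 − (V₁/V₂)^(γ−1))/(γ−1) → W_a/(P₁V₁) = -2.163.
Path (b) isothermal: W = P₁V₁ ln(V₂/V₁) → W_b/(P₁V₁) = -1.339.
W_a / W_b = -2.163 / -1.339 = 1.615.

W_a / W_b ≈ 1.62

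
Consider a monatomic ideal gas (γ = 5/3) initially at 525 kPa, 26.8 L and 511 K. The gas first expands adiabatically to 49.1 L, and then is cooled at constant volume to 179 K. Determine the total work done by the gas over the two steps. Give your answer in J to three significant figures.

W_total ≈ 7010 J

Step 1 (adiabatic): W = (P₁V₁ − P₂V₂)/(γ−1) = (14070 − 9397)/0.667 = 7009 J.
Step 2 (isochoric): W = 0 (constant volume).
W_total = 7009 + 0 = 7009 J.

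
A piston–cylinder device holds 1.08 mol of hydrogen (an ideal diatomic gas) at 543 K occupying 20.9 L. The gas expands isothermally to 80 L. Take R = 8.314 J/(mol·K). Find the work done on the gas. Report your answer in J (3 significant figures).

W ≈ -6540 J

Isothermal: W = nRT ln(V₂/V₁).
W = (1.08)(8.314)(543) × ln(80/20.9)
  = 4876 × 1.342
W_by_gas = 6544 J; work on gas = −W_by = -6544 J.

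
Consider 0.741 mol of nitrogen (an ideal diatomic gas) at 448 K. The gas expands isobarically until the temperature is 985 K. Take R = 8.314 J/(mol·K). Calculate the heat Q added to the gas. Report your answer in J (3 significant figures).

Q ≈ 11600 J

Isobaric: W = nRΔT = (0.741)(8.314)(537) = 3308 J.
ΔU = nCᵥΔT with Cᵥ = 5R/2: ΔU = (0.741)(20.79)(537) = 8271 J.
Q = ΔU + W = 8271 + 3308 = 11579 J.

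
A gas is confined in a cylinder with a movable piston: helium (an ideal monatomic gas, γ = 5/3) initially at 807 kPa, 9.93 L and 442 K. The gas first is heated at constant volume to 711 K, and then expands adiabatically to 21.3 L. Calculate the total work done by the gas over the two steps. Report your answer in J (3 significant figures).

Step 1 (isochoric): W = 0 (constant volume).
After step 1: P = 1298 kPa (V unchanged).
Step 2 (adiabatic): W = (P₁V₁ − P₂V₂)/(γ−1) = (12891 − 7750)/0.667 = 7710 J.
W_total = 0 + 7710 = 7710 J.

W_total ≈ 7710 J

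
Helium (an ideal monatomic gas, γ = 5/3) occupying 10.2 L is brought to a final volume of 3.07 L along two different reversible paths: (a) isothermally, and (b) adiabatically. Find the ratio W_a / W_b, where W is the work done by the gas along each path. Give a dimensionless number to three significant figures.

W_a / W_b ≈ 0.653

Path (a) isothermal: W = P₁V₁ ln(V₂/V₁) → W_a/(P₁V₁) = -1.201.
Path (b) adiabatic: W = P₁V₁(1 − (V₁/V₂)^(γ−1))/(γ−1) → W_b/(P₁V₁) = -1.84.
W_a / W_b = -1.201 / -1.84 = 0.6526.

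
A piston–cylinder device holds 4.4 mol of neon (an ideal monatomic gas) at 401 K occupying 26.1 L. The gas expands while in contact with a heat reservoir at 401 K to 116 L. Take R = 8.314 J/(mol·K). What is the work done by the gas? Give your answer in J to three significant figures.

W ≈ 21900 J

Isothermal: W = nRT ln(V₂/V₁).
W = (4.4)(8.314)(401) × ln(116/26.1)
  = 14669 × 1.492
W_by_gas = 21881 J.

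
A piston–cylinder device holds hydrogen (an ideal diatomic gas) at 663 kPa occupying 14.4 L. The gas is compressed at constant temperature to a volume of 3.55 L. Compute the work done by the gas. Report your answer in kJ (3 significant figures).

W ≈ -13.4 kJ

Isothermal: W = nRT ln(V₂/V₁) = P₁V₁ ln(V₂/V₁).
P₁V₁ = (663 kPa)(14.4 L) = 9547 J.
W = 9547 × ln(3.55/14.4) = 9547 × -1.4
W_by_gas = -13369 J.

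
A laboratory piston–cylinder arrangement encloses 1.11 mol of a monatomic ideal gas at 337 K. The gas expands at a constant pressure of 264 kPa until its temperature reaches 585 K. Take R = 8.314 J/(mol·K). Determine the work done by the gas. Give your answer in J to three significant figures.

Isobaric: W = P ΔV = nR ΔT.
W = (1.11)(8.314)(585 − 337) = 2289 J.

W ≈ 2290 J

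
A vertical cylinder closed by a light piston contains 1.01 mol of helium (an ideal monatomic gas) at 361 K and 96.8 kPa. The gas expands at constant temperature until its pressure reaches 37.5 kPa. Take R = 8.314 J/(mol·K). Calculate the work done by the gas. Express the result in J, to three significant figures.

W ≈ 2870 J

Isothermal process: W = nRT ln(V₂/V₁) = nRT ln(P₁/P₂).
W = (1.01)(8.314)(361) × ln(96.8/37.5)
  = 3031 × ln(2.581) = 3031 × 0.9483
W_by_gas = 2875 J.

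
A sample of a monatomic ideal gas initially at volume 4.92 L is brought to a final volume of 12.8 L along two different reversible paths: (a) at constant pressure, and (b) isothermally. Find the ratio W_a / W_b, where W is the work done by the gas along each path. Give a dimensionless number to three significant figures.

Path (a) isobaric: W = P₁(V₂ − V₁) → W_a/(P₁V₁) = 1.602.
Path (b) isothermal: W = P₁V₁ ln(V₂/V₁) → W_b/(P₁V₁) = 0.9561.
W_a / W_b = 1.602 / 0.9561 = 1.675.

W_a / W_b ≈ 1.68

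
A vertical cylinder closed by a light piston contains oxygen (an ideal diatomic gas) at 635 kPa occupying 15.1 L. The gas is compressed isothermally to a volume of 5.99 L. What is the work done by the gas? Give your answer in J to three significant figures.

W ≈ -8870 J

Isothermal: W = nRT ln(V₂/V₁) = P₁V₁ ln(V₂/V₁).
P₁V₁ = (635 kPa)(15.1 L) = 9588 J.
W = 9588 × ln(5.99/15.1) = 9588 × -0.9246
W_by_gas = -8866 J.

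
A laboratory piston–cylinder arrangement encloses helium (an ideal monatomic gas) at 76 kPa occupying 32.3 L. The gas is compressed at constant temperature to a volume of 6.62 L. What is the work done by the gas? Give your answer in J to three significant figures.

Isothermal: W = nRT ln(V₂/V₁) = P₁V₁ ln(V₂/V₁).
P₁V₁ = (76 kPa)(32.3 L) = 2455 J.
W = 2455 × ln(6.62/32.3) = 2455 × -1.585
W_by_gas = -3891 J.

W ≈ -3890 J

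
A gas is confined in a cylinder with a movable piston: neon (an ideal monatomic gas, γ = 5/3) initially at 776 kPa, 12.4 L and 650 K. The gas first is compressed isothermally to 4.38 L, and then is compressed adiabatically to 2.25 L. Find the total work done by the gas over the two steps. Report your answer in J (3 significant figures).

Step 1 (isothermal): W = P₁V₁ ln(V₂/V₁) = (9622) ln(4.38/12.4) = -10014 J.
After step 1: P = 2197 kPa, V = 4.38 L, T = 650 K.
Step 2 (adiabatic): W = (P₁V₁ − P₂V₂)/(γ−1) = (9622 − 15002)/0.667 = -8069 J.
W_total = -10014 − 8069 = -18083 J.

W_total ≈ -18100 J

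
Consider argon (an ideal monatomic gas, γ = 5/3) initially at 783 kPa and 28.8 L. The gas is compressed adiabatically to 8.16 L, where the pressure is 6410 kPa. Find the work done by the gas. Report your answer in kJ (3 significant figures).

Adiabatic: W = (P₁V₁ − P₂V₂)/(γ − 1) with γ = 5/3.
P₁V₁ = 22550 J, P₂V₂ = 52306 J.
W = (22550 − 52306) / 0.6667 = -44633 J.

W ≈ -44.6 kJ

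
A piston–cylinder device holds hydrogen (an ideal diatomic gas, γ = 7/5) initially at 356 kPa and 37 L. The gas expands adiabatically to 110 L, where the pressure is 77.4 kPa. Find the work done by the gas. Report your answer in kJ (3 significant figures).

Adiabatic: W = (P₁V₁ − P₂V₂)/(γ − 1) with γ = 7/5.
P₁V₁ = 13172 J, P₂V₂ = 8514 J.
W = (13172 − 8514) / 0.4 = 11645 J.

W ≈ 11.6 kJ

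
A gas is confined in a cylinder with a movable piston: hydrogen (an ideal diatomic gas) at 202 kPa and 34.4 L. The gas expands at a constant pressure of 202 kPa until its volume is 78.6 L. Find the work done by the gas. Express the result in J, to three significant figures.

W ≈ 8930 J

Isobaric: W = P ΔV.
W = (202 kPa)(78.6 − 34.4 L) = (202)(44.2) = 8928 J.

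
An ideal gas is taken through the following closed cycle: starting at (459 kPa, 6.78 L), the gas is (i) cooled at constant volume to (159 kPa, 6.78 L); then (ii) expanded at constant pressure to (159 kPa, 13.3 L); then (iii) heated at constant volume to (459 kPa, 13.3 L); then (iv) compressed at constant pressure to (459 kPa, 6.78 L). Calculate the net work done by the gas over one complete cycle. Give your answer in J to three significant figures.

W_net ≈ -1960 J

Constant-volume legs do no work.
W(ii) = (159)(13.3 − 6.78) = 1037 J; W(iv) = (459)(6.78 − 13.3) = -2993 J.
W_net = 1037 − 2993 = -1956 J (the counter-clockwise enclosed area).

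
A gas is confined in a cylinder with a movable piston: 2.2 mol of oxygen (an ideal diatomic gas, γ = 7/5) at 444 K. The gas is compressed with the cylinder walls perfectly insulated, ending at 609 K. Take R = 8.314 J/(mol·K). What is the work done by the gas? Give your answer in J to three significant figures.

W ≈ -7540 J

Adiabatic ⇒ Q = 0, so W_by = −ΔU = nCᵥ(T₁ − T₂).
Cᵥ = 5R/2 = 20.79 J/(mol·K).
W = (2.2)(20.79)(444 − 609) = -7545 J.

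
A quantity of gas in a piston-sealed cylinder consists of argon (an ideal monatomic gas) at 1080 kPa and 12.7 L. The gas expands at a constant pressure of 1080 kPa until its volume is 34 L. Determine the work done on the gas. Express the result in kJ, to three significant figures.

Isobaric: W = P ΔV.
W = (1080 kPa)(34 − 12.7 L) = (1080)(21.3) = 23004 J.
Work on gas = −W_by = -23004 J.

W ≈ -23.0 kJ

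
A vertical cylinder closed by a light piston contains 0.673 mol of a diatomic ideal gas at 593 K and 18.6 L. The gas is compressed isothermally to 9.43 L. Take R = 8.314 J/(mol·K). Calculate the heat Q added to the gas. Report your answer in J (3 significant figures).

Isothermal ⇒ ΔU = 0, so Q = W = nRT ln(V₂/V₁).
Q = (0.673)(8.314)(593) ln(9.43/18.6) = 3318 × -0.6793 = -2254 J.

Q ≈ -2250 J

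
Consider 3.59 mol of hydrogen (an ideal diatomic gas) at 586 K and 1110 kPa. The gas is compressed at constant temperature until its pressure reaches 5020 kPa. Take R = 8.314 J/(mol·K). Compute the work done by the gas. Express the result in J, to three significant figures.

Isothermal process: W = nRT ln(V₂/V₁) = nRT ln(P₁/P₂).
W = (3.59)(8.314)(586) × ln(1110/5020)
  = 17490 × ln(0.2211) = 17490 × -1.509
W_by_gas = -26394 J.

W ≈ -26400 J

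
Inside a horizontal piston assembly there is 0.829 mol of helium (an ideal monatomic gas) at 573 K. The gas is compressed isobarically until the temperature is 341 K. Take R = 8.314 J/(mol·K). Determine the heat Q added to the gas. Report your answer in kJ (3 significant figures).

Q ≈ -4.00 kJ

Isobaric: W = nRΔT = (0.829)(8.314)(-232) = -1599 J.
ΔU = nCᵥΔT with Cᵥ = 3R/2: ΔU = (0.829)(12.47)(-232) = -2399 J.
Q = ΔU + W = -2399 − 1599 = -3998 J.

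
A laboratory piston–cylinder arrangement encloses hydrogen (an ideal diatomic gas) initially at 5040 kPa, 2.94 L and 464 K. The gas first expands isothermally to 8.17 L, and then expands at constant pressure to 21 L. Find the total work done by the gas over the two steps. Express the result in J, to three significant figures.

Step 1 (isothermal): W = P₁V₁ ln(V₂/V₁) = (14818) ln(8.17/2.94) = 15144 J.
After step 1: P = 1814 kPa, V = 8.17 L, T = 464 K.
Step 2 (isobaric): W = PΔV = (1814 kPa)(21 − 8.17 L) = 23269 J.
W_total = 15144 + 23269 = 38414 J.

W_total ≈ 38400 J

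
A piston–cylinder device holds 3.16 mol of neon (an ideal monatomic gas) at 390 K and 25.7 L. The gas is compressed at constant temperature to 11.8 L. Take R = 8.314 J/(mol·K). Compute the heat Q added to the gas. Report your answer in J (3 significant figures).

Q ≈ -7980 J

Isothermal ⇒ ΔU = 0, so Q = W = nRT ln(V₂/V₁).
Q = (3.16)(8.314)(390) ln(11.8/25.7) = 10246 × -0.7784 = -7976 J.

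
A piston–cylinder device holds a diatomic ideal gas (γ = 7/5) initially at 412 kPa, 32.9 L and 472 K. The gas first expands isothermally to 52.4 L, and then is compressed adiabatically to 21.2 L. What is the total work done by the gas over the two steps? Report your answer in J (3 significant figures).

W_total ≈ -8470 J

Step 1 (isothermal): W = P₁V₁ ln(V₂/V₁) = (13555) ln(52.4/32.9) = 6309 J.
After step 1: P = 258.7 kPa, V = 52.4 L, T = 472 K.
Step 2 (adiabatic): W = (P₁V₁ − P₂V₂)/(γ−1) = (13555 − 19467)/0.4 = -14780 J.
W_total = 6309 − 14780 = -8471 J.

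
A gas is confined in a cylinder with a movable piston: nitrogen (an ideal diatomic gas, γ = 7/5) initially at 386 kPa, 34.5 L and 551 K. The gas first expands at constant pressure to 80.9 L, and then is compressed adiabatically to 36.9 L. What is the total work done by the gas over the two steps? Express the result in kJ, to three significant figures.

W_total ≈ -10.9 kJ

Step 1 (isobaric): W = PΔV = (386 kPa)(80.9 − 34.5 L) = 17910 J.
After step 1: P = 386 kPa, V = 80.9 L, T = 1292 K.
Step 2 (adiabatic): W = (P₁V₁ − P₂V₂)/(γ−1) = (31227 − 42747)/0.4 = -28799 J.
W_total = 17910 − 28799 = -10888 J.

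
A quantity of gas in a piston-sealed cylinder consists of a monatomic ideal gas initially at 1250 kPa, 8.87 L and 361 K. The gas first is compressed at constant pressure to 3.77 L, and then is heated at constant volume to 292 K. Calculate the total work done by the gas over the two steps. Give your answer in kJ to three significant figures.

Step 1 (isobaric): W = PΔV = (1250 kPa)(3.77 − 8.87 L) = -6375 J.
Step 2 (isochoric): W = 0 (constant volume).
W_total = -6375 + 0 = -6375 J.

W_total ≈ -6.38 kJ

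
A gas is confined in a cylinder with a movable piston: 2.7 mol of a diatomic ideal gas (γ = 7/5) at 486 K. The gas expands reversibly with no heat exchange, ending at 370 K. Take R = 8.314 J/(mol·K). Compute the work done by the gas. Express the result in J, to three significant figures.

Adiabatic ⇒ Q = 0, so W_by = −ΔU = nCᵥ(T₁ − T₂).
Cᵥ = 5R/2 = 20.79 J/(mol·K).
W = (2.7)(20.79)(486 − 370) = 6510 J.

W ≈ 6510 J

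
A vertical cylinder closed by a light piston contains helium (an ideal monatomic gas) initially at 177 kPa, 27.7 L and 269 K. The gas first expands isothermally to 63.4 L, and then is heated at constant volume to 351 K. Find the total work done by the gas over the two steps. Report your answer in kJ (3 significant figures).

Step 1 (isothermal): W = P₁V₁ ln(V₂/V₁) = (4903) ln(63.4/27.7) = 4060 J.
Step 2 (isochoric): W = 0 (constant volume).
W_total = 4060 + 0 = 4060 J.

W_total ≈ 4.06 kJ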